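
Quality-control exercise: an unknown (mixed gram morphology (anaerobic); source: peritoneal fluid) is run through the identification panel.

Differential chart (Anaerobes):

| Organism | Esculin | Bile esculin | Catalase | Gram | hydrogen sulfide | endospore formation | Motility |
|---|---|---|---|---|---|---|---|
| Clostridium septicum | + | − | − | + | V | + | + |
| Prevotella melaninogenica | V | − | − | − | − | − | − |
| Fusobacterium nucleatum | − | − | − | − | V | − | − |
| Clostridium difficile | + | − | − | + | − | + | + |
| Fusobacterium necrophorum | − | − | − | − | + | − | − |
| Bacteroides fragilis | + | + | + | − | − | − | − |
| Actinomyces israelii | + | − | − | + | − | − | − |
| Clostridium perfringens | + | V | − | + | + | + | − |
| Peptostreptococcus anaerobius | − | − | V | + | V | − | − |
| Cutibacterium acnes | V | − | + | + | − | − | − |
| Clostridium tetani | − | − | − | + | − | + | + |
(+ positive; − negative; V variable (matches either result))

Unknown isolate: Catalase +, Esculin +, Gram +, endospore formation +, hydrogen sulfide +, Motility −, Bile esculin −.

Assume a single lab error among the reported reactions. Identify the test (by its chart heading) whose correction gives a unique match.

Catalase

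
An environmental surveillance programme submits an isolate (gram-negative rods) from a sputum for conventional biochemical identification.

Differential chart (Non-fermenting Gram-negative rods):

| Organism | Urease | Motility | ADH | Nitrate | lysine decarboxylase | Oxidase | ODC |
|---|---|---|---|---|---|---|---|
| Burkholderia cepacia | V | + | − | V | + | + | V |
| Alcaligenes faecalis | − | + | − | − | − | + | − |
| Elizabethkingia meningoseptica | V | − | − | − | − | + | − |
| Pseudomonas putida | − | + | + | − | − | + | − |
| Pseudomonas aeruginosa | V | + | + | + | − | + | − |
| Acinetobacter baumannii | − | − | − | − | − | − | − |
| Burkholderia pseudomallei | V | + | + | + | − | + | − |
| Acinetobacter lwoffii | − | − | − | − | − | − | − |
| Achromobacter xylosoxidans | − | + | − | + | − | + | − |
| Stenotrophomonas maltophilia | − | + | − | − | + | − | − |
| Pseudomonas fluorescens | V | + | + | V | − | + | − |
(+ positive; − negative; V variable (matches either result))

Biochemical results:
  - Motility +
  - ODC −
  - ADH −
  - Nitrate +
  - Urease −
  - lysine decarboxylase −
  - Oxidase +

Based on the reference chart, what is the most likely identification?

Achromobacter xylosoxidans

ODC −: all 11 remaining candidates are consistent.
Oxidase +: excludes Acinetobacter baumannii, Acinetobacter lwoffii, Stenotrophomonas maltophilia — 8 left.
lysine decarboxylase −: excludes Burkholderia cepacia — 7 left.
Motility +: excludes Elizabethkingia meningoseptica — 6 left.
ADH −: excludes Pseudomonas putida, Pseudomonas aeruginosa, Burkholderia pseudomallei, Pseudomonas fluorescens — 2 left.
Nitrate +: excludes Alcaligenes faecalis — 1 left.
Urease −: the one remaining candidate is consistent.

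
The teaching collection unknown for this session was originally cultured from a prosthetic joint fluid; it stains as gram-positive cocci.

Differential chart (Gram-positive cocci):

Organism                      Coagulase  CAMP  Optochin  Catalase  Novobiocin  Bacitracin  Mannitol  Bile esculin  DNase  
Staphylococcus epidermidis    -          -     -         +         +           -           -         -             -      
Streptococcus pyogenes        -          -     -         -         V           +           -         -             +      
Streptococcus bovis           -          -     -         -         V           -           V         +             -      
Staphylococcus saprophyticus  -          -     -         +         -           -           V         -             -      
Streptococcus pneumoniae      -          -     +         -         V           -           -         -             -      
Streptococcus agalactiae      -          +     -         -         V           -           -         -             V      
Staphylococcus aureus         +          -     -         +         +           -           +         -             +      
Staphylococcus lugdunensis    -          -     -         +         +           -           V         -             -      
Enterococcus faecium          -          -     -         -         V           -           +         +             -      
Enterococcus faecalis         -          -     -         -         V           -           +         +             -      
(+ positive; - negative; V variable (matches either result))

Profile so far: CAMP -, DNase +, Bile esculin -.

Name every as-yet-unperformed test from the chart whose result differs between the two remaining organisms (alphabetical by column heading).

Bacitracin, Catalase, Coagulase, Mannitol

DNase +: excludes 7 organisms — 3 left.
CAMP -: excludes Streptococcus agalactiae — 2 left.
Bile esculin -: all 2 remaining candidates are consistent.
Two candidates remain: Staphylococcus aureus and Streptococcus pyogenes.
  Coagulase: Staphylococcus aureus +, Streptococcus pyogenes - — discriminates.
  Optochin: - vs - — same for both, does not separate.
  Catalase: Staphylococcus aureus +, Streptococcus pyogenes - — discriminates.
  Novobiocin: + vs V — variable for at least one, does not separate.
  Bacitracin: Staphylococcus aureus -, Streptococcus pyogenes + — discriminates.
  Mannitol: Staphylococcus aureus +, Streptococcus pyogenes - — discriminates.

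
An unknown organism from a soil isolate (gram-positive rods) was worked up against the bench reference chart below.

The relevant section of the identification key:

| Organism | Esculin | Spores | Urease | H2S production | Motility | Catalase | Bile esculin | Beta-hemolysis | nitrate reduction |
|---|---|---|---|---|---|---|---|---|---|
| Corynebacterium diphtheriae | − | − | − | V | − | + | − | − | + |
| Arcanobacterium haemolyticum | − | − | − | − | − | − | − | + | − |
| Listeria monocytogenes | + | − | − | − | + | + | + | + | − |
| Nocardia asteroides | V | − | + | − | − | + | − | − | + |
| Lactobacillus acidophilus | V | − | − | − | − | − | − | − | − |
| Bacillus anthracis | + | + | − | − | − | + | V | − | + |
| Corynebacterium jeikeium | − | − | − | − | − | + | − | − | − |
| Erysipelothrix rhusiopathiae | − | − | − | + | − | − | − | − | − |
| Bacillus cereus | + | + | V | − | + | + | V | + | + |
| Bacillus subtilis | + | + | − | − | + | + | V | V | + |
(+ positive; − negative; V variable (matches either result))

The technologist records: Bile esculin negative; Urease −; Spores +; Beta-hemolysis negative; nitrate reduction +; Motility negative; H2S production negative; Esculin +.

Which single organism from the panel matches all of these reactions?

Urease −: excludes Nocardia asteroides — 9 left.
nitrate reduction +: excludes 5 organisms — 4 left.
Esculin +: excludes Corynebacterium diphtheriae — 3 left.
Bile esculin −: all 3 remaining candidates are consistent.
Beta-hemolysis −: excludes Bacillus cereus — 2 left.
Motility −: excludes Bacillus subtilis — 1 left.
H2S production −: the one remaining candidate is consistent.
Spores +: the one remaining candidate is consistent.

Bacillus anthracis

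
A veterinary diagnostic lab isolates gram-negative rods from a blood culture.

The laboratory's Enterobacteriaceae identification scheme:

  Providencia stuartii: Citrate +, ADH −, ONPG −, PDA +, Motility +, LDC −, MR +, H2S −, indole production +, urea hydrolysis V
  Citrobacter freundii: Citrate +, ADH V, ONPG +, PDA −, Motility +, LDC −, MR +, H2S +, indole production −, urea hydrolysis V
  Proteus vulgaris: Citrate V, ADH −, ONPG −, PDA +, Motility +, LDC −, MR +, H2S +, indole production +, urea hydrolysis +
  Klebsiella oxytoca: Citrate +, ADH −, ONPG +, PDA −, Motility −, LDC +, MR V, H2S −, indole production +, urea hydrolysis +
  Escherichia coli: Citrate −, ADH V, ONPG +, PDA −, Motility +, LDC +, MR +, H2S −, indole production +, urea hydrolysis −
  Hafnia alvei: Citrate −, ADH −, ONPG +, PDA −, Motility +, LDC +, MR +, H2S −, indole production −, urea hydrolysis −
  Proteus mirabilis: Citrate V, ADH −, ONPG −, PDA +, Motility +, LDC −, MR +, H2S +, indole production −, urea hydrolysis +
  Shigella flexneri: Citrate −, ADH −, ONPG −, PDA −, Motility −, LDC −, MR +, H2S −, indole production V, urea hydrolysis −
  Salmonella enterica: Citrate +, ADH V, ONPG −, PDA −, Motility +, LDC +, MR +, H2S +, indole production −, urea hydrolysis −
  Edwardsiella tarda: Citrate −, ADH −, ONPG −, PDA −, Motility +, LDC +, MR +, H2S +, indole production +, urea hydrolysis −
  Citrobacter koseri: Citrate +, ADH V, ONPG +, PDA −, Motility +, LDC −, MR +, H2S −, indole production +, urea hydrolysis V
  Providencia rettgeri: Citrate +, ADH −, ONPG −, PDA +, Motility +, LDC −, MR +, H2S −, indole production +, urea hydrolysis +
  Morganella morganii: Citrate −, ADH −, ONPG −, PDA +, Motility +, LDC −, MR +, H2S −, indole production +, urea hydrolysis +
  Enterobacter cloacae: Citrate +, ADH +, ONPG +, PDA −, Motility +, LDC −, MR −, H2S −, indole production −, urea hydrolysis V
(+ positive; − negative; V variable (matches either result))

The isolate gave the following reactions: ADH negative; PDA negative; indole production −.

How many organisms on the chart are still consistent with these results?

4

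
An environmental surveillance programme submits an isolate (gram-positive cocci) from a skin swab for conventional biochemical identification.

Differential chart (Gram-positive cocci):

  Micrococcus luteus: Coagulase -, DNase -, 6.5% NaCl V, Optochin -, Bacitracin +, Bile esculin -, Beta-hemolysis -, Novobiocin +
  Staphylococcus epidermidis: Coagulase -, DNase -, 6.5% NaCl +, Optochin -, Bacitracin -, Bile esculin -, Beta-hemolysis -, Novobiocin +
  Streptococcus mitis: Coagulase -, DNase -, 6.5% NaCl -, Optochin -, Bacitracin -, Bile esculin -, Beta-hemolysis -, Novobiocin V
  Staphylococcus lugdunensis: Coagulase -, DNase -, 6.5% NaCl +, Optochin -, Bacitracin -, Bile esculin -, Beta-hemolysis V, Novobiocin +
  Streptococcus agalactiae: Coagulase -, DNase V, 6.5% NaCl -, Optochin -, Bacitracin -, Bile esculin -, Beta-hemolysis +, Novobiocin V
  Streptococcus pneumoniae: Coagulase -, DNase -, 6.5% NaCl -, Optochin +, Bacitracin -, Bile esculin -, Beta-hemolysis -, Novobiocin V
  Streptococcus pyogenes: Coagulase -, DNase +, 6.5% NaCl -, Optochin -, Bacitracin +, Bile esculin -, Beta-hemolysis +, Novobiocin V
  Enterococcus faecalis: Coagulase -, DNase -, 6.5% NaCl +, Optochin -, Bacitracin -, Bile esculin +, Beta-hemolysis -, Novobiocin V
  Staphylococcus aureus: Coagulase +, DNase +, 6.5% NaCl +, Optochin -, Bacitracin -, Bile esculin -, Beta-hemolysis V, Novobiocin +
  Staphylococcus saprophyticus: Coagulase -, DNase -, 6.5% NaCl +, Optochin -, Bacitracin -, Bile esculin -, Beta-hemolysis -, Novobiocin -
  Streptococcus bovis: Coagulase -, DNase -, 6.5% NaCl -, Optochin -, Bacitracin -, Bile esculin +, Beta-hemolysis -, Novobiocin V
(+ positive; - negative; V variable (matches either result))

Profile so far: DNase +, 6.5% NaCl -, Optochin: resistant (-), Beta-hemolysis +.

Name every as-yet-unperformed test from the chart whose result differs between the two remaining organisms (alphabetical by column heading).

DNase +: excludes 8 organisms — 3 left.
Beta-hemolysis +: all 3 remaining candidates are consistent.
Optochin -: all 3 remaining candidates are consistent.
6.5% NaCl -: excludes Staphylococcus aureus — 2 left.
Two candidates remain: Streptococcus agalactiae and Streptococcus pyogenes.
  Coagulase: - vs - — same for both, does not separate.
  Bacitracin: Streptococcus agalactiae -, Streptococcus pyogenes + — discriminates.
  Bile esculin: - vs - — same for both, does not separate.
  Novobiocin: V vs V — variable for at least one, does not separate.

Bacitracin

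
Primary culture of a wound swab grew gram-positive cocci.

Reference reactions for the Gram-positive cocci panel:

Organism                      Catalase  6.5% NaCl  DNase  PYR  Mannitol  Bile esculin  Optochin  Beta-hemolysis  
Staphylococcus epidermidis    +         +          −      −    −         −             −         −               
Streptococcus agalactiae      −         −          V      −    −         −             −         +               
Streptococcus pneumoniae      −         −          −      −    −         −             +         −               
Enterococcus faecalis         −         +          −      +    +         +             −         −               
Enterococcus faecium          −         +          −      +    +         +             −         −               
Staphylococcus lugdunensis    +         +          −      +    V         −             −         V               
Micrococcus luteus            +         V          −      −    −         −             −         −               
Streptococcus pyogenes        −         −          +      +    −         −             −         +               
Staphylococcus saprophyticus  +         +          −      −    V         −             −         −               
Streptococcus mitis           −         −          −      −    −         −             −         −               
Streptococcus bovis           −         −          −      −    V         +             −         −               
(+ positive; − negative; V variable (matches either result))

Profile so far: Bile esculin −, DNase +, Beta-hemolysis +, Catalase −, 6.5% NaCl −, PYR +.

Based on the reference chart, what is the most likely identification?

DNase +: excludes 9 organisms — 2 left.
Catalase −: all 2 remaining candidates are consistent.
PYR +: excludes Streptococcus agalactiae — 1 left.
Beta-hemolysis +: the one remaining candidate is consistent.
6.5% NaCl −: the one remaining candidate is consistent.
Bile esculin −: the one remaining candidate is consistent.

Streptococcus pyogenes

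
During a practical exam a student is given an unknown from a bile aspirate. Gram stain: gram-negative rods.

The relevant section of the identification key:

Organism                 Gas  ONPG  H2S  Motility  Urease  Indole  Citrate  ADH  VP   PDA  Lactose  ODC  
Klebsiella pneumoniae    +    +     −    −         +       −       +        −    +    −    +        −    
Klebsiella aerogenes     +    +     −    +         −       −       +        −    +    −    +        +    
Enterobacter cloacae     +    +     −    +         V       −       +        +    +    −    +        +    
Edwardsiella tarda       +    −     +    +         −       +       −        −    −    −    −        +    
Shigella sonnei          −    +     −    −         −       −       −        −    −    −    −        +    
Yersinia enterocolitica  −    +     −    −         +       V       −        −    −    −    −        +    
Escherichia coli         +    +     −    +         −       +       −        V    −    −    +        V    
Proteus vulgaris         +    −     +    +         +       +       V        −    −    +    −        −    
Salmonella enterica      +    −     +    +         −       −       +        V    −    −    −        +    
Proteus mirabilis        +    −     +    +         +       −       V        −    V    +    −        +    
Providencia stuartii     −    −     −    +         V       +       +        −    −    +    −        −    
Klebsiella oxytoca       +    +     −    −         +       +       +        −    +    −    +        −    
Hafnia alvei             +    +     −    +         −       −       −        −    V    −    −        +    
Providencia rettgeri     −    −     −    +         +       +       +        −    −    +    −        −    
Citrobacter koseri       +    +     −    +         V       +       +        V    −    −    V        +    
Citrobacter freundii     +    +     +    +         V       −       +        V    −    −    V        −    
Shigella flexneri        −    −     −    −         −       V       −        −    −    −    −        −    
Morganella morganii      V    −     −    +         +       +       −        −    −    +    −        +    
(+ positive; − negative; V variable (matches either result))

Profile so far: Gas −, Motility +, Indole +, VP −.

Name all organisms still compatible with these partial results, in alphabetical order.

Indole +: excludes 8 organisms — 10 left.
Motility +: excludes Yersinia enterocolitica, Klebsiella oxytoca, Shigella flexneri — 7 left.
VP −: all 7 remaining candidates are consistent.
Gas −: excludes Edwardsiella tarda, Escherichia coli, Proteus vulgaris, Citrobacter koseri — 3 left.

Morganella morganii, Providencia rettgeri, Providencia stuartii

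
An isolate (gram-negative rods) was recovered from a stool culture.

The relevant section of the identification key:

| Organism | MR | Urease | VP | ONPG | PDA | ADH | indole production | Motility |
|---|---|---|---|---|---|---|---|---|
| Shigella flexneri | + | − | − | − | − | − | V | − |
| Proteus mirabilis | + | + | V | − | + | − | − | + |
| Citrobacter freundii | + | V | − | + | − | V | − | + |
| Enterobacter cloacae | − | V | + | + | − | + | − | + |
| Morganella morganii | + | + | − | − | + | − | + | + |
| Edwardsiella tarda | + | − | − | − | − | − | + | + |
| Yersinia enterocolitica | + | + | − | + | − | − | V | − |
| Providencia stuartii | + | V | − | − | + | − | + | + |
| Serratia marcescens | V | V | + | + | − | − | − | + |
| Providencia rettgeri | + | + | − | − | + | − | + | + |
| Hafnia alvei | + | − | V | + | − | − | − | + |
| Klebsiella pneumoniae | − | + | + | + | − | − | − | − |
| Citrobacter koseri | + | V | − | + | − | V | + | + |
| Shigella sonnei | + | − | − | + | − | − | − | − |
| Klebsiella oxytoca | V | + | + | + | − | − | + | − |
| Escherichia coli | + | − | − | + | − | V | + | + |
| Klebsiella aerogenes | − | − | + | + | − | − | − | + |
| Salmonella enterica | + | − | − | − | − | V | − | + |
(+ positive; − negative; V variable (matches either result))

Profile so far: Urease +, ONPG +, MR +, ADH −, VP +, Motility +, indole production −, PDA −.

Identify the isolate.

Serratia marcescens

ADH −: excludes Enterobacter cloacae — 17 left.
indole production −: excludes 7 organisms — 10 left.
MR +: excludes Klebsiella pneumoniae, Klebsiella aerogenes — 8 left.
ONPG +: excludes Shigella flexneri, Proteus mirabilis, Salmonella enterica — 5 left.
Urease +: excludes Hafnia alvei, Shigella sonnei — 3 left.
VP +: excludes Citrobacter freundii, Yersinia enterocolitica — 1 left.
Motility +: the one remaining candidate is consistent.
PDA −: the one remaining candidate is consistent.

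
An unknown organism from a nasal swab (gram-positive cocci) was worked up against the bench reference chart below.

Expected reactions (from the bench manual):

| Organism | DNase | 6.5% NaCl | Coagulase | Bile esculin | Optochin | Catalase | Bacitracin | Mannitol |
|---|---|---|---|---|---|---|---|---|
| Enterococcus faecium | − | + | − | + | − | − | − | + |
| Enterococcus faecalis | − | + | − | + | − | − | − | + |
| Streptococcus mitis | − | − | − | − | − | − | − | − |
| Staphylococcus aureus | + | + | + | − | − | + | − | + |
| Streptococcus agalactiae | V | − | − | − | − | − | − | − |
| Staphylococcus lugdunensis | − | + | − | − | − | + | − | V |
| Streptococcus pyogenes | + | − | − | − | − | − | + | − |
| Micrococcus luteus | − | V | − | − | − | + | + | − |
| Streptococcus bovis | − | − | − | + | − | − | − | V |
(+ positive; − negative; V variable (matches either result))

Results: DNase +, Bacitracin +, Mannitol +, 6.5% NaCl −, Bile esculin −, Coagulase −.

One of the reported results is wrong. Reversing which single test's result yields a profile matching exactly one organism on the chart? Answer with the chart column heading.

Mannitol

As reported, no row in the chart matches all 6 reactions.
Reversing Bacitracin → still no organism matches.
Reversing Coagulase → still no organism matches.
Reversing 6.5% NaCl → still no organism matches.
Reversing DNase → still no organism matches.
Reversing Bile esculin → still no organism matches.
Reversing Mannitol (to −) → unique match: Streptococcus pyogenes.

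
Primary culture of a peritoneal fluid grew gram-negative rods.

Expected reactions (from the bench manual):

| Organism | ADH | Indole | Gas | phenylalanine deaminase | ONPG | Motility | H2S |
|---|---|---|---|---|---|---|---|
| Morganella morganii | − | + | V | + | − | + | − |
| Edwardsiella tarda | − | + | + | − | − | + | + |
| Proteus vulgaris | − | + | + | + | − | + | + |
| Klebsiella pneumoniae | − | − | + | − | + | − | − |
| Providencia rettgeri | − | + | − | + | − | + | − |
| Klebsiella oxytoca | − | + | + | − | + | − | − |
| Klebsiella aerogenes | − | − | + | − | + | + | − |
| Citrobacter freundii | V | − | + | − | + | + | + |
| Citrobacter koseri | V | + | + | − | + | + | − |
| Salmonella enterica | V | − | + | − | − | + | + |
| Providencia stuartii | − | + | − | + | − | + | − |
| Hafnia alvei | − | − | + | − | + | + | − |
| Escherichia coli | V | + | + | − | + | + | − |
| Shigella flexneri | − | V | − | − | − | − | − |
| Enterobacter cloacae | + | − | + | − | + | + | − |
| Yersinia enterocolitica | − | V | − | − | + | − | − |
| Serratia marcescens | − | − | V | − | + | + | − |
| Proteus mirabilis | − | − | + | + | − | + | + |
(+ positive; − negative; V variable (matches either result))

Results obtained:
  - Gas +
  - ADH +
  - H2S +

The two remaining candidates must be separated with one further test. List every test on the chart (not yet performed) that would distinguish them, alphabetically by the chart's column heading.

ADH +: excludes 13 organisms — 5 left.
H2S +: excludes Citrobacter koseri, Escherichia coli, Enterobacter cloacae — 2 left.
Gas +: all 2 remaining candidates are consistent.
Two candidates remain: Citrobacter freundii and Salmonella enterica.
  Indole: − vs − — same for both, does not separate.
  phenylalanine deaminase: − vs − — same for both, does not separate.
  ONPG: Citrobacter freundii +, Salmonella enterica − — discriminates.
  Motility: + vs + — same for both, does not separate.

ONPG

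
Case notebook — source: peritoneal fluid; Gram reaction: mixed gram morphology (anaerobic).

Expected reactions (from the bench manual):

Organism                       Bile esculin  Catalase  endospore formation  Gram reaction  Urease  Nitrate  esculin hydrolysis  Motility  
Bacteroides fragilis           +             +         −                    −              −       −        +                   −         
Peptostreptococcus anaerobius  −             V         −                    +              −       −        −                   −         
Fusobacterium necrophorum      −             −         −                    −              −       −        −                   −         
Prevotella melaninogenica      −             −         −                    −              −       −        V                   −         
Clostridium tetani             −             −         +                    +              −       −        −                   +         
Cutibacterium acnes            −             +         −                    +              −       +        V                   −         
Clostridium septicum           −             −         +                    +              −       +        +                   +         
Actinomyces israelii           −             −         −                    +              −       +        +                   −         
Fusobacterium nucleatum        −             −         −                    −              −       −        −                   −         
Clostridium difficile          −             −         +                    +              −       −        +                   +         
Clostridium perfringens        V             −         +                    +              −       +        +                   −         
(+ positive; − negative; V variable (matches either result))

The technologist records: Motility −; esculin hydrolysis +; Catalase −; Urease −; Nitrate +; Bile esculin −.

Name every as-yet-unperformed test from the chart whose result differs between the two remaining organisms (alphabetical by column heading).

Urease −: all 11 remaining candidates are consistent.
esculin hydrolysis +: excludes Peptostreptococcus anaerobius, Fusobacterium necrophorum, Clostridium tetani, Fusobacterium nucleatum — 7 left.
Bile esculin −: excludes Bacteroides fragilis — 6 left.
Motility −: excludes Clostridium septicum, Clostridium difficile — 4 left.
Catalase −: excludes Cutibacterium acnes — 3 left.
Nitrate +: excludes Prevotella melaninogenica — 2 left.
Two candidates remain: Actinomyces israelii and Clostridium perfringens.
  endospore formation: Actinomyces israelii −, Clostridium perfringens + — discriminates.
  Gram reaction: + vs + — same for both, does not separate.

endospore formation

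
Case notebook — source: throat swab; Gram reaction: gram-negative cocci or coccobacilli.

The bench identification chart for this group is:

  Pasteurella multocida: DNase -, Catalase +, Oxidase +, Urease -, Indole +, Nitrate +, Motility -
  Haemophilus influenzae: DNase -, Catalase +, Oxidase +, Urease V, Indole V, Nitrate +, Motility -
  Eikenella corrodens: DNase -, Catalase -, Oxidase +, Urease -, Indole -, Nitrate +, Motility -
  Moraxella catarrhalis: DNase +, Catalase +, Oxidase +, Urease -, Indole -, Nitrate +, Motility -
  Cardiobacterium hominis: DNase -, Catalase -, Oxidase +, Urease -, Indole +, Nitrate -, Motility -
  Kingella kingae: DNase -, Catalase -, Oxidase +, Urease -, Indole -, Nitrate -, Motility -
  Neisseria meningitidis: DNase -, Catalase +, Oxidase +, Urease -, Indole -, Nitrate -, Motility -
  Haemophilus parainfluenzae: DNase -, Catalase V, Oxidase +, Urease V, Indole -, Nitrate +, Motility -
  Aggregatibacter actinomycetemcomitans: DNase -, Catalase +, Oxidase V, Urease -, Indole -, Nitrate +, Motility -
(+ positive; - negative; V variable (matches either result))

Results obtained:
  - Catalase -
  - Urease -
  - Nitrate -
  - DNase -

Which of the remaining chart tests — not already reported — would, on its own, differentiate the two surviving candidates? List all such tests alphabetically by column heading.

Indole

Urease -: all 9 remaining candidates are consistent.
DNase -: excludes Moraxella catarrhalis — 8 left.
Catalase -: excludes Pasteurella multocida, Haemophilus influenzae, Neisseria meningitidis, Aggregatibacter actinomycetemcomitans — 4 left.
Nitrate -: excludes Eikenella corrodens, Haemophilus parainfluenzae — 2 left.
Two candidates remain: Cardiobacterium hominis and Kingella kingae.
  Oxidase: + vs + — same for both, does not separate.
  Indole: Cardiobacterium hominis +, Kingella kingae - — discriminates.
  Motility: - vs - — same for both, does not separate.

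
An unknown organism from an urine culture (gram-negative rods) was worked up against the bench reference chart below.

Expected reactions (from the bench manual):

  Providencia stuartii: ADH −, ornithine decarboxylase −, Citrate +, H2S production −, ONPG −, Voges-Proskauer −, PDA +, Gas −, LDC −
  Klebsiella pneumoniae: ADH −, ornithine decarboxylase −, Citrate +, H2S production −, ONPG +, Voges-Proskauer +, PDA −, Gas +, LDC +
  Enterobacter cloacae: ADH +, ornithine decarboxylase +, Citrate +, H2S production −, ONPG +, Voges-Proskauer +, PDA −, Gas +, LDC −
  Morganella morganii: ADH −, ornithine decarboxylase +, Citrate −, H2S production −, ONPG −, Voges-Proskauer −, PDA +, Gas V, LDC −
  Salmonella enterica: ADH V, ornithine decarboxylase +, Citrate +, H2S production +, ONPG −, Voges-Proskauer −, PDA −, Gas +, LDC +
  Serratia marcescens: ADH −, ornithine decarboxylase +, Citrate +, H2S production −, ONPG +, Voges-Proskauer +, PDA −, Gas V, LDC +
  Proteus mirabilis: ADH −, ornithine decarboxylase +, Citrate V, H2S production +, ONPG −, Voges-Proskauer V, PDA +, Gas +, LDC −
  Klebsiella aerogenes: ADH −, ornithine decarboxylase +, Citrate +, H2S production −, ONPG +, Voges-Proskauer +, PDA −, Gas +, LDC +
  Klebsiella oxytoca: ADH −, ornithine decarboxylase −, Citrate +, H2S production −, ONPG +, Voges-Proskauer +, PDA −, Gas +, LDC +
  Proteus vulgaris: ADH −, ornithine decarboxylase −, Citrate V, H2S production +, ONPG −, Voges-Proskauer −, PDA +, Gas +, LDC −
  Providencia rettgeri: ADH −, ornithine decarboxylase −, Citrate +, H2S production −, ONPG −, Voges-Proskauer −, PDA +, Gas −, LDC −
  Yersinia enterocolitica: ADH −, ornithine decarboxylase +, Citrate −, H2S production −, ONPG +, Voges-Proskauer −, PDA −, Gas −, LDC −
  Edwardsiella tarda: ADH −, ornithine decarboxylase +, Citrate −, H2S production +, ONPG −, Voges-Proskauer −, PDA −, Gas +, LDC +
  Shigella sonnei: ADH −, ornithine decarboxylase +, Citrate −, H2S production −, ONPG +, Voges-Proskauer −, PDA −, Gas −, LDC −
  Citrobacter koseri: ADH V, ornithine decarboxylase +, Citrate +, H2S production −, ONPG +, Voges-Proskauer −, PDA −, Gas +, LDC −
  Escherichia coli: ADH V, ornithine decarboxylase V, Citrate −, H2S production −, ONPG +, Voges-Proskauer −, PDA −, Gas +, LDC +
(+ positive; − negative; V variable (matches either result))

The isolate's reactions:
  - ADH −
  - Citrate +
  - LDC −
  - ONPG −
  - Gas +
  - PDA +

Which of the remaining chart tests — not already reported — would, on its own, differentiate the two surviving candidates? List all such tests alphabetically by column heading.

Citrate +: excludes 5 organisms — 11 left.
ADH −: excludes Enterobacter cloacae — 10 left.
PDA +: excludes 6 organisms — 4 left.
LDC −: all 4 remaining candidates are consistent.
ONPG −: all 4 remaining candidates are consistent.
Gas +: excludes Providencia stuartii, Providencia rettgeri — 2 left.
Two candidates remain: Proteus mirabilis and Proteus vulgaris.
  ornithine decarboxylase: Proteus mirabilis +, Proteus vulgaris − — discriminates.
  H2S production: + vs + — same for both, does not separate.
  Voges-Proskauer: V vs − — variable for at least one, does not separate.

ornithine decarboxylase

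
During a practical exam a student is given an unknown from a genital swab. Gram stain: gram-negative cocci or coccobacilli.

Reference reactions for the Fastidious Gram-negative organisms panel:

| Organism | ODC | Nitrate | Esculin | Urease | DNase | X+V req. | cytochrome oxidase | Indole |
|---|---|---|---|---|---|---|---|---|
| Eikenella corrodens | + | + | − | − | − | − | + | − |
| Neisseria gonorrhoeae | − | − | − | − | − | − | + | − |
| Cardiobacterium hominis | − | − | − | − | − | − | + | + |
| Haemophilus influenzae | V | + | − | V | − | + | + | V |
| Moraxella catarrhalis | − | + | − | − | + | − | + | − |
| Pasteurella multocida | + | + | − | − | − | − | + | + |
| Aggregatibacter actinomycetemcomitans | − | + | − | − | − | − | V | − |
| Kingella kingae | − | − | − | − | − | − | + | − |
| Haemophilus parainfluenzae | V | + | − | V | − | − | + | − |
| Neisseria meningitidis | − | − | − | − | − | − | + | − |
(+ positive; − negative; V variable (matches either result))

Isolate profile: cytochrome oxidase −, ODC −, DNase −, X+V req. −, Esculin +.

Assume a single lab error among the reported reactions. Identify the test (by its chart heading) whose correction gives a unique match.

As reported, no row in the chart matches all 5 reactions.
Reversing ODC → still no organism matches.
Reversing Esculin (to −) → unique match: Aggregatibacter actinomycetemcomitans.
Reversing X+V req. → still no organism matches.
Reversing cytochrome oxidase → still no organism matches.
Reversing DNase → still no organism matches.

Esculin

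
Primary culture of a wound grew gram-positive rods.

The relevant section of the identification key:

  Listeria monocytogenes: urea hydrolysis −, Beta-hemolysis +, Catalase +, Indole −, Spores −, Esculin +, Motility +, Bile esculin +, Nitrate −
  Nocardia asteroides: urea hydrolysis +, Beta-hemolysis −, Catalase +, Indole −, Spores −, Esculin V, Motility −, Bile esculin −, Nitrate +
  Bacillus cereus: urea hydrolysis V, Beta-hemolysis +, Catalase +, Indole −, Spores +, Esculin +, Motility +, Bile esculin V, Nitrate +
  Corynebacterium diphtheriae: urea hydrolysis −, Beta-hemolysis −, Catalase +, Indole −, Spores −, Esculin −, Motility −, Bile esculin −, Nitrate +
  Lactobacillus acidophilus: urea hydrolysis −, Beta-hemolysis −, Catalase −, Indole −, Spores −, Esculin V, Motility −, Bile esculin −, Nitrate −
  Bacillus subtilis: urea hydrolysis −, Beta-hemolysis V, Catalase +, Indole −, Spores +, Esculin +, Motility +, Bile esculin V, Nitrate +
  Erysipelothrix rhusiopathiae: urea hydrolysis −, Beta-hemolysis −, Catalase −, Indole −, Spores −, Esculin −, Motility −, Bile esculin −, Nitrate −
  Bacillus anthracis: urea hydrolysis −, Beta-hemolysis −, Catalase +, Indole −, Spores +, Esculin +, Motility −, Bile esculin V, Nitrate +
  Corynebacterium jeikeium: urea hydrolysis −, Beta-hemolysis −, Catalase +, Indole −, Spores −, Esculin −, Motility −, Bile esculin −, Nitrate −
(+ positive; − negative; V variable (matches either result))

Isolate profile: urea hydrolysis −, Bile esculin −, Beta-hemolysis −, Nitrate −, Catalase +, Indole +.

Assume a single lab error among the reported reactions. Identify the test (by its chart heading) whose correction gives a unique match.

Indole

As reported, no row in the chart matches all 6 reactions.
Reversing Beta-hemolysis → still no organism matches.
Reversing Catalase → still no organism matches.
Reversing Indole (to −) → unique match: Corynebacterium jeikeium.
Reversing urea hydrolysis → still no organism matches.
Reversing Bile esculin → still no organism matches.
Reversing Nitrate → still no organism matches.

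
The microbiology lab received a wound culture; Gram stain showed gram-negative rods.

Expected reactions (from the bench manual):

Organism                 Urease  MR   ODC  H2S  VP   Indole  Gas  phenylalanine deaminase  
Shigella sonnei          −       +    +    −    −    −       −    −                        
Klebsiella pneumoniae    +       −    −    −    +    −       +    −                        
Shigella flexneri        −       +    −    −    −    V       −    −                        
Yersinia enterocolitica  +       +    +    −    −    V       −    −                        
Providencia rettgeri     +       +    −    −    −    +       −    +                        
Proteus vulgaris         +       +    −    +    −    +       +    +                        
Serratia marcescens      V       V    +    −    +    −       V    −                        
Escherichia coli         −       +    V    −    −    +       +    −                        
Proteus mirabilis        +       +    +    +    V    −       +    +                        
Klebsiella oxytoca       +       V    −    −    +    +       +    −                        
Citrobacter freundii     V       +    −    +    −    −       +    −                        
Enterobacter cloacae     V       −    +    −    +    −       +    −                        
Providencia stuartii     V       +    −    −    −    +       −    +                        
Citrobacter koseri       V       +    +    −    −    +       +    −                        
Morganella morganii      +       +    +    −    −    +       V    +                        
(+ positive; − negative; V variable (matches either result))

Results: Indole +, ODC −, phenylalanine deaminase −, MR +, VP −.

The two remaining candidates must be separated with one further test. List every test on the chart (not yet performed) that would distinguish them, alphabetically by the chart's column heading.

Indole +: excludes 6 organisms — 9 left.
phenylalanine deaminase −: excludes Providencia rettgeri, Proteus vulgaris, Providencia stuartii, Morganella morganii — 5 left.
VP −: excludes Klebsiella oxytoca — 4 left.
MR +: all 4 remaining candidates are consistent.
ODC −: excludes Yersinia enterocolitica, Citrobacter koseri — 2 left.
Two candidates remain: Escherichia coli and Shigella flexneri.
  Urease: − vs − — same for both, does not separate.
  H2S: − vs − — same for both, does not separate.
  Gas: Escherichia coli +, Shigella flexneri − — discriminates.

Gas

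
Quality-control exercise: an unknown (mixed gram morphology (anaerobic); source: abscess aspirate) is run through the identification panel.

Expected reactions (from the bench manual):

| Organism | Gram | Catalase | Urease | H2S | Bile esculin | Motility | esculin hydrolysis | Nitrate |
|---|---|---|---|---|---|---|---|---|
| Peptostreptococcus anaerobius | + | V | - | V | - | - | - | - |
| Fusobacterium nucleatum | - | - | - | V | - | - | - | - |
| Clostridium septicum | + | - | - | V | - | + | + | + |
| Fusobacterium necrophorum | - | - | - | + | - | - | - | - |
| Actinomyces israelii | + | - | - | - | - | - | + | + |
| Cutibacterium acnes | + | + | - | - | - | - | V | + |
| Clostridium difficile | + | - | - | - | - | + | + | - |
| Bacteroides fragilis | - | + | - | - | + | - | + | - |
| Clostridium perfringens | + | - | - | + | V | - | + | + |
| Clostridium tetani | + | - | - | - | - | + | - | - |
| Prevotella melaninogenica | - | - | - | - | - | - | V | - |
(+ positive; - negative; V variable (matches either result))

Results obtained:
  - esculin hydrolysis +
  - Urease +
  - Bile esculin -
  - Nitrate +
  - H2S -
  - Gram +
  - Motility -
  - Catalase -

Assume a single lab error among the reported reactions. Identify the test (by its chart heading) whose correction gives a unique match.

Urease

As reported, no row in the chart matches all 8 reactions.
Reversing Urease (to -) → unique match: Actinomyces israelii.
Reversing Catalase → still no organism matches.
Reversing Nitrate → still no organism matches.
Reversing Gram → still no organism matches.
Reversing H2S → still no organism matches.
Reversing esculin hydrolysis → still no organism matches.
Reversing Bile esculin → still no organism matches.
Reversing Motility → still no organism matches.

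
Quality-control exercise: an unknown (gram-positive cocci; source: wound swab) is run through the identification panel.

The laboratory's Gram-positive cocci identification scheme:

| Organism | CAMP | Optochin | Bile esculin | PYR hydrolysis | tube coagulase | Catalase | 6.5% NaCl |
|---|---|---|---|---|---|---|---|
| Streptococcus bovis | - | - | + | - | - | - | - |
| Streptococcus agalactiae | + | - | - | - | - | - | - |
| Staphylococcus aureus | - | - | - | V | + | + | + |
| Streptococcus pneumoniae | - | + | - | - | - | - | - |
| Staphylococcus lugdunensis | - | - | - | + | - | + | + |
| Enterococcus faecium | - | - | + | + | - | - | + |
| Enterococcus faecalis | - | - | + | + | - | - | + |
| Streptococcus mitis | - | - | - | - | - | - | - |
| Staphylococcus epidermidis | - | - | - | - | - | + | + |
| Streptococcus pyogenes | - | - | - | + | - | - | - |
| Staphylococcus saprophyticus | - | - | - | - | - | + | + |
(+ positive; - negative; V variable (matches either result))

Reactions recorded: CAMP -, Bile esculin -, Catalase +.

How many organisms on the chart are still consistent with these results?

4

CAMP -: excludes Streptococcus agalactiae — 10 left.
Catalase +: excludes 6 organisms — 4 left.
Bile esculin -: all 4 remaining candidates are consistent.
Still consistent: Staphylococcus aureus, Staphylococcus epidermidis, Staphylococcus lugdunensis, Staphylococcus saprophyticus.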